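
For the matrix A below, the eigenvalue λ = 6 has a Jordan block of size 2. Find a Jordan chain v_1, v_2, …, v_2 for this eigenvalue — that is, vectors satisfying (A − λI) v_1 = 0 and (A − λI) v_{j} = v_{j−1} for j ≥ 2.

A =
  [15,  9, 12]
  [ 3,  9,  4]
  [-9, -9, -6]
A Jordan chain for λ = 6 of length 2:
v_1 = (9, 3, -9)ᵀ
v_2 = (1, 0, 0)ᵀ

Let N = A − (6)·I. We want v_2 with N^2 v_2 = 0 but N^1 v_2 ≠ 0; then v_{j-1} := N · v_j for j = 2, …, 2.

Pick v_2 = (1, 0, 0)ᵀ.
Then v_1 = N · v_2 = (9, 3, -9)ᵀ.

Sanity check: (A − (6)·I) v_1 = (0, 0, 0)ᵀ = 0. ✓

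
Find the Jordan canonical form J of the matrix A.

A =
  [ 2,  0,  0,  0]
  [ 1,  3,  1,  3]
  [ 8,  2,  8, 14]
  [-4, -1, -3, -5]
J_3(2) ⊕ J_1(2)

The characteristic polynomial is
  det(x·I − A) = x^4 - 8*x^3 + 24*x^2 - 32*x + 16 = (x - 2)^4

Eigenvalues and multiplicities (the geometric multiplicity of λ is n − rank(A − λI), which equals the number of Jordan blocks for λ):
  λ = 2: algebraic multiplicity = 4, geometric multiplicity = 2

Determining the block sizes for each eigenvalue:
  λ = 2: with am = 4 and gm = 2, the partition is not yet determined (e.g. several partitions of 4 into 2 parts exist). Let N = A − (2)·I. Computing rank(N^1) = 2, rank(N^2) = 1, rank(N^3) = 0; the number of blocks of size ≥ j is rank(N^{j−1}) − rank(N^j), giving [2, 1, 1]. So we have 1 block(s) of size 3, 1 block(s) of size 1 → block sizes [3, 1]

Assembling the blocks gives a Jordan form
J =
  [2, 1, 0, 0]
  [0, 2, 1, 0]
  [0, 0, 2, 0]
  [0, 0, 0, 2]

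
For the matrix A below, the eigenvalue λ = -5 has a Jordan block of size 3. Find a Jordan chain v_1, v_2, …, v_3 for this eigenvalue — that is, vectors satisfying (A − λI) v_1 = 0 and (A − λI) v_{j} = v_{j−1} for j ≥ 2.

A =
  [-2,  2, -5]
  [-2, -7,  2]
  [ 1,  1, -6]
A Jordan chain for λ = -5 of length 3:
v_1 = (-3, 2, -1)ᵀ
v_2 = (2, -2, 1)ᵀ
v_3 = (0, 1, 0)ᵀ

Let N = A − (-5)·I. We want v_3 with N^3 v_3 = 0 but N^2 v_3 ≠ 0; then v_{j-1} := N · v_j for j = 3, …, 2.

Pick v_3 = (0, 1, 0)ᵀ.
Then v_2 = N · v_3 = (2, -2, 1)ᵀ.
Then v_1 = N · v_2 = (-3, 2, -1)ᵀ.

Sanity check: (A − (-5)·I) v_1 = (0, 0, 0)ᵀ = 0. ✓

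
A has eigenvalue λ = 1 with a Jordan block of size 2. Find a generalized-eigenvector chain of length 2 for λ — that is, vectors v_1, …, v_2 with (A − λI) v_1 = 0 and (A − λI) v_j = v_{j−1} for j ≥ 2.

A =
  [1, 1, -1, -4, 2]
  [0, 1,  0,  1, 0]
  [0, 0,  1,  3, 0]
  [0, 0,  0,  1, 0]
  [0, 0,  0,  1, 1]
A Jordan chain for λ = 1 of length 2:
v_1 = (1, 0, 0, 0, 0)ᵀ
v_2 = (0, 1, 0, 0, 0)ᵀ

Let N = A − (1)·I. We want v_2 with N^2 v_2 = 0 but N^1 v_2 ≠ 0; then v_{j-1} := N · v_j for j = 2, …, 2.

Pick v_2 = (0, 1, 0, 0, 0)ᵀ.
Then v_1 = N · v_2 = (1, 0, 0, 0, 0)ᵀ.

Sanity check: (A − (1)·I) v_1 = (0, 0, 0, 0, 0)ᵀ = 0. ✓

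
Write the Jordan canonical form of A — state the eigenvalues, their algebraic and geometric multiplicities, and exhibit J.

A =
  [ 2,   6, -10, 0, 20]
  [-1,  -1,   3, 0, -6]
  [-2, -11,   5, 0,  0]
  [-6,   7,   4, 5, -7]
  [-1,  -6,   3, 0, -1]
J_3(0) ⊕ J_2(5)

The characteristic polynomial is
  det(x·I − A) = x^5 - 10*x^4 + 25*x^3 = x^3*(x - 5)^2

Eigenvalues and multiplicities (the geometric multiplicity of λ is n − rank(A − λI), which equals the number of Jordan blocks for λ):
  λ = 0: algebraic multiplicity = 3, geometric multiplicity = 1
  λ = 5: algebraic multiplicity = 2, geometric multiplicity = 1

Determining the block sizes for each eigenvalue:
  λ = 0: one block (gm = 1), so the single block has size am = 3 → block sizes [3]
  λ = 5: one block (gm = 1), so the single block has size am = 2 → block sizes [2]

Assembling the blocks gives a Jordan form
J =
  [0, 1, 0, 0, 0]
  [0, 0, 1, 0, 0]
  [0, 0, 0, 0, 0]
  [0, 0, 0, 5, 1]
  [0, 0, 0, 0, 5]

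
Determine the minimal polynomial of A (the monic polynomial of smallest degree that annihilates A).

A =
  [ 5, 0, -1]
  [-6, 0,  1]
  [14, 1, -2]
x^3 - 3*x^2 + 3*x - 1

The characteristic polynomial is χ_A(x) = (x - 1)^3, so the eigenvalues are known. The minimal polynomial is
  m_A(x) = Π_λ (x − λ)^{k_λ}
where k_λ is the size of the *largest* Jordan block for λ (equivalently, the smallest k with (A − λI)^k v = 0 for every generalised eigenvector v of λ).

  λ = 1: largest Jordan block has size 3, contributing (x − 1)^3

So m_A(x) = (x - 1)^3 = x^3 - 3*x^2 + 3*x - 1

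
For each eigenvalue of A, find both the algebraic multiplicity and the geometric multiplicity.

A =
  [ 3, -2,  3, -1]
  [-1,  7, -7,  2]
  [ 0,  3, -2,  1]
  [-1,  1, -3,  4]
λ = 2: alg = 2, geom = 1; λ = 4: alg = 2, geom = 1

Step 1 — factor the characteristic polynomial to read off the algebraic multiplicities:
  χ_A(x) = (x - 4)^2*(x - 2)^2

Step 2 — compute geometric multiplicities via the rank-nullity identity g(λ) = n − rank(A − λI):
  rank(A − (2)·I) = 3, so dim ker(A − (2)·I) = n − 3 = 1
  rank(A − (4)·I) = 3, so dim ker(A − (4)·I) = n − 3 = 1

Summary:
  λ = 2: algebraic multiplicity = 2, geometric multiplicity = 1
  λ = 4: algebraic multiplicity = 2, geometric multiplicity = 1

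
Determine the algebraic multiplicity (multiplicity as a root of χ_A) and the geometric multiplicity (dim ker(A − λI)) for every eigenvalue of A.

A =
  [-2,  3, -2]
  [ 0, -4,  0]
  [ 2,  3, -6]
λ = -4: alg = 3, geom = 2

Step 1 — factor the characteristic polynomial to read off the algebraic multiplicities:
  χ_A(x) = (x + 4)^3

Step 2 — compute geometric multiplicities via the rank-nullity identity g(λ) = n − rank(A − λI):
  rank(A − (-4)·I) = 1, so dim ker(A − (-4)·I) = n − 1 = 2

Summary:
  λ = -4: algebraic multiplicity = 3, geometric multiplicity = 2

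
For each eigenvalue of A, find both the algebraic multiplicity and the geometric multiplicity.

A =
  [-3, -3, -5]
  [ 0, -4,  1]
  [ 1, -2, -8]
λ = -5: alg = 3, geom = 1

Step 1 — factor the characteristic polynomial to read off the algebraic multiplicities:
  χ_A(x) = (x + 5)^3

Step 2 — compute geometric multiplicities via the rank-nullity identity g(λ) = n − rank(A − λI):
  rank(A − (-5)·I) = 2, so dim ker(A − (-5)·I) = n − 2 = 1

Summary:
  λ = -5: algebraic multiplicity = 3, geometric multiplicity = 1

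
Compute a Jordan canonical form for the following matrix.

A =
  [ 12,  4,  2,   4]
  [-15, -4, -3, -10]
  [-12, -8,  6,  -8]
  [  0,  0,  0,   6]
J_1(2) ⊕ J_2(6) ⊕ J_1(6)

The characteristic polynomial is
  det(x·I − A) = x^4 - 20*x^3 + 144*x^2 - 432*x + 432 = (x - 6)^3*(x - 2)

Eigenvalues and multiplicities (the geometric multiplicity of λ is n − rank(A − λI), which equals the number of Jordan blocks for λ):
  λ = 2: algebraic multiplicity = 1, geometric multiplicity = 1
  λ = 6: algebraic multiplicity = 3, geometric multiplicity = 2

Determining the block sizes for each eigenvalue:
  λ = 2: one block (gm = 1), so the single block has size am = 1 → block sizes [1]
  λ = 6: 2 blocks summing to 3 forces exactly one block of size 2 and the rest size 1 → block sizes [2, 1]

Assembling the blocks gives a Jordan form
J =
  [2, 0, 0, 0]
  [0, 6, 1, 0]
  [0, 0, 6, 0]
  [0, 0, 0, 6]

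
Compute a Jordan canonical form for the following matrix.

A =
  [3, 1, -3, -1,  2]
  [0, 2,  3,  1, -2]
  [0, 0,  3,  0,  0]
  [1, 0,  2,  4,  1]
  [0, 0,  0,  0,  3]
J_3(3) ⊕ J_1(3) ⊕ J_1(3)

The characteristic polynomial is
  det(x·I − A) = x^5 - 15*x^4 + 90*x^3 - 270*x^2 + 405*x - 243 = (x - 3)^5

Eigenvalues and multiplicities (the geometric multiplicity of λ is n − rank(A − λI), which equals the number of Jordan blocks for λ):
  λ = 3: algebraic multiplicity = 5, geometric multiplicity = 3

Determining the block sizes for each eigenvalue:
  λ = 3: with am = 5 and gm = 3, the partition is not yet determined (e.g. several partitions of 5 into 3 parts exist). Let N = A − (3)·I. Computing rank(N^1) = 2, rank(N^2) = 1, rank(N^3) = 0; the number of blocks of size ≥ j is rank(N^{j−1}) − rank(N^j), giving [3, 1, 1]. So we have 1 block(s) of size 3, 2 block(s) of size 1 → block sizes [3, 1, 1]

Assembling the blocks gives a Jordan form
J =
  [3, 1, 0, 0, 0]
  [0, 3, 1, 0, 0]
  [0, 0, 3, 0, 0]
  [0, 0, 0, 3, 0]
  [0, 0, 0, 0, 3]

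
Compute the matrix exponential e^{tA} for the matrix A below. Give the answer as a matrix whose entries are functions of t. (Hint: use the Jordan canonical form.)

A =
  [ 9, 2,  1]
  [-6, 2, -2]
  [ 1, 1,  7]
e^{tA} =
  [-t^2*exp(6*t) + 3*t*exp(6*t) + exp(6*t), -t^2*exp(6*t)/2 + 2*t*exp(6*t), t*exp(6*t)]
  [2*t^2*exp(6*t) - 6*t*exp(6*t), t^2*exp(6*t) - 4*t*exp(6*t) + exp(6*t), -2*t*exp(6*t)]
  [-t^2*exp(6*t) + t*exp(6*t), -t^2*exp(6*t)/2 + t*exp(6*t), t*exp(6*t) + exp(6*t)]

Strategy: write A = P · J · P⁻¹ where J is a Jordan canonical form, so e^{tA} = P · e^{tJ} · P⁻¹, and e^{tJ} can be computed block-by-block.

A has Jordan form
J =
  [6, 1, 0]
  [0, 6, 1]
  [0, 0, 6]
(up to reordering of blocks).

Per-block formulas:
  For a 3×3 Jordan block J_3(6): exp(t · J_3(6)) = e^(6t)·(I + t·N + (t^2/2)·N^2), where N is the 3×3 nilpotent shift.

After assembling e^{tJ} and conjugating by P, we get:

e^{tA} =
  [-t^2*exp(6*t) + 3*t*exp(6*t) + exp(6*t), -t^2*exp(6*t)/2 + 2*t*exp(6*t), t*exp(6*t)]
  [2*t^2*exp(6*t) - 6*t*exp(6*t), t^2*exp(6*t) - 4*t*exp(6*t) + exp(6*t), -2*t*exp(6*t)]
  [-t^2*exp(6*t) + t*exp(6*t), -t^2*exp(6*t)/2 + t*exp(6*t), t*exp(6*t) + exp(6*t)]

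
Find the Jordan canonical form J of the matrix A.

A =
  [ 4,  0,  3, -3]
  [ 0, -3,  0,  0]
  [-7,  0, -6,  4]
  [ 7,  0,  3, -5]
J_1(-3) ⊕ J_1(-3) ⊕ J_2(-2)

The characteristic polynomial is
  det(x·I − A) = x^4 + 10*x^3 + 37*x^2 + 60*x + 36 = (x + 2)^2*(x + 3)^2

Eigenvalues and multiplicities (the geometric multiplicity of λ is n − rank(A − λI), which equals the number of Jordan blocks for λ):
  λ = -3: algebraic multiplicity = 2, geometric multiplicity = 2
  λ = -2: algebraic multiplicity = 2, geometric multiplicity = 1

Determining the block sizes for each eigenvalue:
  λ = -3: gm = am = 2, so every block has size 1 → block sizes [1, 1]
  λ = -2: one block (gm = 1), so the single block has size am = 2 → block sizes [2]

Assembling the blocks gives a Jordan form
J =
  [-3,  0,  0,  0]
  [ 0, -3,  0,  0]
  [ 0,  0, -2,  1]
  [ 0,  0,  0, -2]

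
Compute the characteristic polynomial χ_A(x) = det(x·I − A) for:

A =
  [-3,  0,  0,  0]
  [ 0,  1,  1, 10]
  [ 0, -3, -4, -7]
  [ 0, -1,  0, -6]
x^4 + 12*x^3 + 54*x^2 + 108*x + 81

Expanding det(x·I − A) (e.g. by cofactor expansion or by noting that A is similar to its Jordan form J, which has the same characteristic polynomial as A) gives
  χ_A(x) = x^4 + 12*x^3 + 54*x^2 + 108*x + 81
which factors as (x + 3)^4. The eigenvalues (with algebraic multiplicities) are λ = -3 with multiplicity 4.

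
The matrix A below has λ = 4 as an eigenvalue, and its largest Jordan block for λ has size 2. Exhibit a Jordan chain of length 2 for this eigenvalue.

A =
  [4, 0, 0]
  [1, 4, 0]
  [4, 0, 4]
A Jordan chain for λ = 4 of length 2:
v_1 = (0, 1, 4)ᵀ
v_2 = (1, 0, 0)ᵀ

Let N = A − (4)·I. We want v_2 with N^2 v_2 = 0 but N^1 v_2 ≠ 0; then v_{j-1} := N · v_j for j = 2, …, 2.

Pick v_2 = (1, 0, 0)ᵀ.
Then v_1 = N · v_2 = (0, 1, 4)ᵀ.

Sanity check: (A − (4)·I) v_1 = (0, 0, 0)ᵀ = 0. ✓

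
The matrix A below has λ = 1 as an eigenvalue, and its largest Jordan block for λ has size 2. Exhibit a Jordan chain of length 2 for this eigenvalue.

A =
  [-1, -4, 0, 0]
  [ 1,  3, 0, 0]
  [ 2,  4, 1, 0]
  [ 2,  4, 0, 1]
A Jordan chain for λ = 1 of length 2:
v_1 = (-2, 1, 2, 2)ᵀ
v_2 = (1, 0, 0, 0)ᵀ

Let N = A − (1)·I. We want v_2 with N^2 v_2 = 0 but N^1 v_2 ≠ 0; then v_{j-1} := N · v_j for j = 2, …, 2.

Pick v_2 = (1, 0, 0, 0)ᵀ.
Then v_1 = N · v_2 = (-2, 1, 2, 2)ᵀ.

Sanity check: (A − (1)·I) v_1 = (0, 0, 0, 0)ᵀ = 0. ✓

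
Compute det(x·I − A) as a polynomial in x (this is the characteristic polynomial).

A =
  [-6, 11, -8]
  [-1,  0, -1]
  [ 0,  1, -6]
x^3 + 12*x^2 + 48*x + 64

Expanding det(x·I − A) (e.g. by cofactor expansion or by noting that A is similar to its Jordan form J, which has the same characteristic polynomial as A) gives
  χ_A(x) = x^3 + 12*x^2 + 48*x + 64
which factors as (x + 4)^3. The eigenvalues (with algebraic multiplicities) are λ = -4 with multiplicity 3.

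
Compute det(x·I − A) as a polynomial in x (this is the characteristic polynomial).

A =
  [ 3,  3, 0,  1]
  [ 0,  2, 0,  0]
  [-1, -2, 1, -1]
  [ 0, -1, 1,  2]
x^4 - 8*x^3 + 24*x^2 - 32*x + 16

Expanding det(x·I − A) (e.g. by cofactor expansion or by noting that A is similar to its Jordan form J, which has the same characteristic polynomial as A) gives
  χ_A(x) = x^4 - 8*x^3 + 24*x^2 - 32*x + 16
which factors as (x - 2)^4. The eigenvalues (with algebraic multiplicities) are λ = 2 with multiplicity 4.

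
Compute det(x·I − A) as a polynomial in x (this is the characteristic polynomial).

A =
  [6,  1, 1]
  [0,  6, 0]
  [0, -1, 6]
x^3 - 18*x^2 + 108*x - 216

Expanding det(x·I − A) (e.g. by cofactor expansion or by noting that A is similar to its Jordan form J, which has the same characteristic polynomial as A) gives
  χ_A(x) = x^3 - 18*x^2 + 108*x - 216
which factors as (x - 6)^3. The eigenvalues (with algebraic multiplicities) are λ = 6 with multiplicity 3.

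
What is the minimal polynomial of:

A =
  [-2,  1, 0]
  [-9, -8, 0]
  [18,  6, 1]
x^3 + 9*x^2 + 15*x - 25

The characteristic polynomial is χ_A(x) = (x - 1)*(x + 5)^2, so the eigenvalues are known. The minimal polynomial is
  m_A(x) = Π_λ (x − λ)^{k_λ}
where k_λ is the size of the *largest* Jordan block for λ (equivalently, the smallest k with (A − λI)^k v = 0 for every generalised eigenvector v of λ).

  λ = -5: largest Jordan block has size 2, contributing (x + 5)^2
  λ = 1: largest Jordan block has size 1, contributing (x − 1)

So m_A(x) = (x - 1)*(x + 5)^2 = x^3 + 9*x^2 + 15*x - 25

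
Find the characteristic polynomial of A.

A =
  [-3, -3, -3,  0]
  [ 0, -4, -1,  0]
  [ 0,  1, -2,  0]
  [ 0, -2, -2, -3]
x^4 + 12*x^3 + 54*x^2 + 108*x + 81

Expanding det(x·I − A) (e.g. by cofactor expansion or by noting that A is similar to its Jordan form J, which has the same characteristic polynomial as A) gives
  χ_A(x) = x^4 + 12*x^3 + 54*x^2 + 108*x + 81
which factors as (x + 3)^4. The eigenvalues (with algebraic multiplicities) are λ = -3 with multiplicity 4.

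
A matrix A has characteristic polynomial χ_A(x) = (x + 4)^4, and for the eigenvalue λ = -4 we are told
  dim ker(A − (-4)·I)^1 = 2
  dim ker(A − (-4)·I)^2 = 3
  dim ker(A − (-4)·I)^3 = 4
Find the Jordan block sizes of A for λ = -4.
Block sizes for λ = -4: [3, 1]

From the dimensions of kernels of powers, the number of Jordan blocks of size at least j is d_j − d_{j−1} where d_j = dim ker(N^j) (with d_0 = 0). Computing the differences gives [2, 1, 1].
The number of blocks of size exactly k is (#blocks of size ≥ k) − (#blocks of size ≥ k + 1), so the partition is: 1 block(s) of size 1, 1 block(s) of size 3.
In nonincreasing order the block sizes are [3, 1].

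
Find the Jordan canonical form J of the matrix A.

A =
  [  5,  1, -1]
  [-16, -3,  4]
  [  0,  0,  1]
J_2(1) ⊕ J_1(1)

The characteristic polynomial is
  det(x·I − A) = x^3 - 3*x^2 + 3*x - 1 = (x - 1)^3

Eigenvalues and multiplicities (the geometric multiplicity of λ is n − rank(A − λI), which equals the number of Jordan blocks for λ):
  λ = 1: algebraic multiplicity = 3, geometric multiplicity = 2

Determining the block sizes for each eigenvalue:
  λ = 1: 2 blocks summing to 3 forces exactly one block of size 2 and the rest size 1 → block sizes [2, 1]

Assembling the blocks gives a Jordan form
J =
  [1, 1, 0]
  [0, 1, 0]
  [0, 0, 1]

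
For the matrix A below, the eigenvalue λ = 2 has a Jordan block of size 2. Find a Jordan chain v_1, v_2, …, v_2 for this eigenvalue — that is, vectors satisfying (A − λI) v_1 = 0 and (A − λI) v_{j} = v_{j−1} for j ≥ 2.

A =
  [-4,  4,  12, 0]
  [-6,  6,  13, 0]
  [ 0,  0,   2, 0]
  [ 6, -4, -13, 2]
A Jordan chain for λ = 2 of length 2:
v_1 = (6, 9, 0, -9)ᵀ
v_2 = (5, 0, 3, 0)ᵀ

Let N = A − (2)·I. We want v_2 with N^2 v_2 = 0 but N^1 v_2 ≠ 0; then v_{j-1} := N · v_j for j = 2, …, 2.

Pick v_2 = (5, 0, 3, 0)ᵀ.
Then v_1 = N · v_2 = (6, 9, 0, -9)ᵀ.

Sanity check: (A − (2)·I) v_1 = (0, 0, 0, 0)ᵀ = 0. ✓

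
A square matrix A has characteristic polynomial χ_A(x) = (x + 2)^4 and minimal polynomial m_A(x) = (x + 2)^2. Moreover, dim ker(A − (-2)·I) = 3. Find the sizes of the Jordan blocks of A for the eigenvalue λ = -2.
Block sizes for λ = -2: [2, 1, 1]

Step 1 — from the characteristic polynomial, algebraic multiplicity of λ = -2 is 4. From dim ker(A − (-2)·I) = 3, there are exactly 3 Jordan blocks for λ = -2.
Step 2 — from the minimal polynomial, the factor (x + 2)^2 tells us the largest block for λ = -2 has size 2.
Step 3 — with total size 4, 3 blocks, and largest block 2, the block sizes (in nonincreasing order) are [2, 1, 1].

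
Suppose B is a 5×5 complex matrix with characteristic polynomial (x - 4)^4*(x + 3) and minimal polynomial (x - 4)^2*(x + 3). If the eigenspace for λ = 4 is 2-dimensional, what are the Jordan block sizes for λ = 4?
Block sizes for λ = 4: [2, 2]

Step 1 — from the characteristic polynomial, algebraic multiplicity of λ = 4 is 4. From dim ker(B − (4)·I) = 2, there are exactly 2 Jordan blocks for λ = 4.
Step 2 — from the minimal polynomial, the factor (x − 4)^2 tells us the largest block for λ = 4 has size 2.
Step 3 — with total size 4, 2 blocks, and largest block 2, the block sizes (in nonincreasing order) are [2, 2].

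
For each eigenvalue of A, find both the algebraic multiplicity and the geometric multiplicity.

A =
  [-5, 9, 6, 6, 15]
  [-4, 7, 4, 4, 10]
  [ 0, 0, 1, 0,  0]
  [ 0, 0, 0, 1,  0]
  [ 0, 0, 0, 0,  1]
λ = 1: alg = 5, geom = 4

Step 1 — factor the characteristic polynomial to read off the algebraic multiplicities:
  χ_A(x) = (x - 1)^5

Step 2 — compute geometric multiplicities via the rank-nullity identity g(λ) = n − rank(A − λI):
  rank(A − (1)·I) = 1, so dim ker(A − (1)·I) = n − 1 = 4

Summary:
  λ = 1: algebraic multiplicity = 5, geometric multiplicity = 4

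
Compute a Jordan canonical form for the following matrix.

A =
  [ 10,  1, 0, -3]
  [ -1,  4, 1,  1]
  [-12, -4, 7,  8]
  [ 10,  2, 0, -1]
J_3(5) ⊕ J_1(5)

The characteristic polynomial is
  det(x·I − A) = x^4 - 20*x^3 + 150*x^2 - 500*x + 625 = (x - 5)^4

Eigenvalues and multiplicities (the geometric multiplicity of λ is n − rank(A − λI), which equals the number of Jordan blocks for λ):
  λ = 5: algebraic multiplicity = 4, geometric multiplicity = 2

Determining the block sizes for each eigenvalue:
  λ = 5: with am = 4 and gm = 2, the partition is not yet determined (e.g. several partitions of 4 into 2 parts exist). Let N = A − (5)·I. Computing rank(N^1) = 2, rank(N^2) = 1, rank(N^3) = 0; the number of blocks of size ≥ j is rank(N^{j−1}) − rank(N^j), giving [2, 1, 1]. So we have 1 block(s) of size 3, 1 block(s) of size 1 → block sizes [3, 1]

Assembling the blocks gives a Jordan form
J =
  [5, 1, 0, 0]
  [0, 5, 1, 0]
  [0, 0, 5, 0]
  [0, 0, 0, 5]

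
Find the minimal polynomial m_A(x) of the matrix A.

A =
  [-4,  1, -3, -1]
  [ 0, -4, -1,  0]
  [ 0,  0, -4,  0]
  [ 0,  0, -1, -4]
x^2 + 8*x + 16

The characteristic polynomial is χ_A(x) = (x + 4)^4, so the eigenvalues are known. The minimal polynomial is
  m_A(x) = Π_λ (x − λ)^{k_λ}
where k_λ is the size of the *largest* Jordan block for λ (equivalently, the smallest k with (A − λI)^k v = 0 for every generalised eigenvector v of λ).

  λ = -4: largest Jordan block has size 2, contributing (x + 4)^2

So m_A(x) = (x + 4)^2 = x^2 + 8*x + 16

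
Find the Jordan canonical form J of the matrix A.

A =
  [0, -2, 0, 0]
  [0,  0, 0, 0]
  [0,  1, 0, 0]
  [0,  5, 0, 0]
J_2(0) ⊕ J_1(0) ⊕ J_1(0)

The characteristic polynomial is
  det(x·I − A) = x^4

Eigenvalues and multiplicities (the geometric multiplicity of λ is n − rank(A − λI), which equals the number of Jordan blocks for λ):
  λ = 0: algebraic multiplicity = 4, geometric multiplicity = 3

Determining the block sizes for each eigenvalue:
  λ = 0: 3 blocks summing to 4 forces exactly one block of size 2 and the rest size 1 → block sizes [2, 1, 1]

Assembling the blocks gives a Jordan form
J =
  [0, 1, 0, 0]
  [0, 0, 0, 0]
  [0, 0, 0, 0]
  [0, 0, 0, 0]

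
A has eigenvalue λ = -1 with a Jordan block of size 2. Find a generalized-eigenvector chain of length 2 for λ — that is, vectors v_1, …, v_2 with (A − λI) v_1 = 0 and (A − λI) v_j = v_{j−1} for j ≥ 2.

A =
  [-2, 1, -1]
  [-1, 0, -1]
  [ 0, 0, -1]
A Jordan chain for λ = -1 of length 2:
v_1 = (-1, -1, 0)ᵀ
v_2 = (1, 0, 0)ᵀ

Let N = A − (-1)·I. We want v_2 with N^2 v_2 = 0 but N^1 v_2 ≠ 0; then v_{j-1} := N · v_j for j = 2, …, 2.

Pick v_2 = (1, 0, 0)ᵀ.
Then v_1 = N · v_2 = (-1, -1, 0)ᵀ.

Sanity check: (A − (-1)·I) v_1 = (0, 0, 0)ᵀ = 0. ✓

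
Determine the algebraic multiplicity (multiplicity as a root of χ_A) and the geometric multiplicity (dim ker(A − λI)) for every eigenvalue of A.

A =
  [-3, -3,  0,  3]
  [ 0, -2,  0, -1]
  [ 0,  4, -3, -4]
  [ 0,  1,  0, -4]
λ = -3: alg = 4, geom = 3

Step 1 — factor the characteristic polynomial to read off the algebraic multiplicities:
  χ_A(x) = (x + 3)^4

Step 2 — compute geometric multiplicities via the rank-nullity identity g(λ) = n − rank(A − λI):
  rank(A − (-3)·I) = 1, so dim ker(A − (-3)·I) = n − 1 = 3

Summary:
  λ = -3: algebraic multiplicity = 4, geometric multiplicity = 3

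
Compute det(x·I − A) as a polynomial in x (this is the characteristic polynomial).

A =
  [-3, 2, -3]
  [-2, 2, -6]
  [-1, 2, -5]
x^3 + 6*x^2 + 12*x + 8

Expanding det(x·I − A) (e.g. by cofactor expansion or by noting that A is similar to its Jordan form J, which has the same characteristic polynomial as A) gives
  χ_A(x) = x^3 + 6*x^2 + 12*x + 8
which factors as (x + 2)^3. The eigenvalues (with algebraic multiplicities) are λ = -2 with multiplicity 3.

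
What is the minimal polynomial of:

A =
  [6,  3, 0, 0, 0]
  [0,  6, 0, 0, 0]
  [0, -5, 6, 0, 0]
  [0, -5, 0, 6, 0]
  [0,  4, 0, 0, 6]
x^2 - 12*x + 36

The characteristic polynomial is χ_A(x) = (x - 6)^5, so the eigenvalues are known. The minimal polynomial is
  m_A(x) = Π_λ (x − λ)^{k_λ}
where k_λ is the size of the *largest* Jordan block for λ (equivalently, the smallest k with (A − λI)^k v = 0 for every generalised eigenvector v of λ).

  λ = 6: largest Jordan block has size 2, contributing (x − 6)^2

So m_A(x) = (x - 6)^2 = x^2 - 12*x + 36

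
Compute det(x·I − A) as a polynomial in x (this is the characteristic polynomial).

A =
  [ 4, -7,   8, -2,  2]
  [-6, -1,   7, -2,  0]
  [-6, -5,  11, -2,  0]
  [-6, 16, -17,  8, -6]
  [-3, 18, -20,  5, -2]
x^5 - 20*x^4 + 160*x^3 - 640*x^2 + 1280*x - 1024

Expanding det(x·I − A) (e.g. by cofactor expansion or by noting that A is similar to its Jordan form J, which has the same characteristic polynomial as A) gives
  χ_A(x) = x^5 - 20*x^4 + 160*x^3 - 640*x^2 + 1280*x - 1024
which factors as (x - 4)^5. The eigenvalues (with algebraic multiplicities) are λ = 4 with multiplicity 5.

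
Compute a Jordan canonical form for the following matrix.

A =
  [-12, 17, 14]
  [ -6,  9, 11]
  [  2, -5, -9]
J_3(-4)

The characteristic polynomial is
  det(x·I − A) = x^3 + 12*x^2 + 48*x + 64 = (x + 4)^3

Eigenvalues and multiplicities (the geometric multiplicity of λ is n − rank(A − λI), which equals the number of Jordan blocks for λ):
  λ = -4: algebraic multiplicity = 3, geometric multiplicity = 1

Determining the block sizes for each eigenvalue:
  λ = -4: one block (gm = 1), so the single block has size am = 3 → block sizes [3]

Assembling the blocks gives a Jordan form
J =
  [-4,  1,  0]
  [ 0, -4,  1]
  [ 0,  0, -4]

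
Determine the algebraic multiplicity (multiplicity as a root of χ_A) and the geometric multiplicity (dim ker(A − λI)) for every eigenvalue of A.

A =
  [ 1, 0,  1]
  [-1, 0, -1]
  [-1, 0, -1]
λ = 0: alg = 3, geom = 2

Step 1 — factor the characteristic polynomial to read off the algebraic multiplicities:
  χ_A(x) = x^3

Step 2 — compute geometric multiplicities via the rank-nullity identity g(λ) = n − rank(A − λI):
  rank(A − (0)·I) = 1, so dim ker(A − (0)·I) = n − 1 = 2

Summary:
  λ = 0: algebraic multiplicity = 3, geometric multiplicity = 2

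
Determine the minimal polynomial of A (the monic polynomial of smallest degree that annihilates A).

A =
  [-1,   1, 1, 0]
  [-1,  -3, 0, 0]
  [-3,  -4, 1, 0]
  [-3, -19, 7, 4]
x^4 - x^3 - 9*x^2 - 11*x - 4

The characteristic polynomial is χ_A(x) = (x - 4)*(x + 1)^3, so the eigenvalues are known. The minimal polynomial is
  m_A(x) = Π_λ (x − λ)^{k_λ}
where k_λ is the size of the *largest* Jordan block for λ (equivalently, the smallest k with (A − λI)^k v = 0 for every generalised eigenvector v of λ).

  λ = -1: largest Jordan block has size 3, contributing (x + 1)^3
  λ = 4: largest Jordan block has size 1, contributing (x − 4)

So m_A(x) = (x - 4)*(x + 1)^3 = x^4 - x^3 - 9*x^2 - 11*x - 4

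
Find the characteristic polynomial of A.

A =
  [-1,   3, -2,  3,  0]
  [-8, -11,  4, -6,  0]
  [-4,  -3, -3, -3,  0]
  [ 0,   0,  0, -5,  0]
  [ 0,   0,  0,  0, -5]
x^5 + 25*x^4 + 250*x^3 + 1250*x^2 + 3125*x + 3125

Expanding det(x·I − A) (e.g. by cofactor expansion or by noting that A is similar to its Jordan form J, which has the same characteristic polynomial as A) gives
  χ_A(x) = x^5 + 25*x^4 + 250*x^3 + 1250*x^2 + 3125*x + 3125
which factors as (x + 5)^5. The eigenvalues (with algebraic multiplicities) are λ = -5 with multiplicity 5.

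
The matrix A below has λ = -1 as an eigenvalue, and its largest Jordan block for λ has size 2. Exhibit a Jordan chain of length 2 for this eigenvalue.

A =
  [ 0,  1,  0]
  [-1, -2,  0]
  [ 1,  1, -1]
A Jordan chain for λ = -1 of length 2:
v_1 = (1, -1, 1)ᵀ
v_2 = (1, 0, 0)ᵀ

Let N = A − (-1)·I. We want v_2 with N^2 v_2 = 0 but N^1 v_2 ≠ 0; then v_{j-1} := N · v_j for j = 2, …, 2.

Pick v_2 = (1, 0, 0)ᵀ.
Then v_1 = N · v_2 = (1, -1, 1)ᵀ.

Sanity check: (A − (-1)·I) v_1 = (0, 0, 0)ᵀ = 0. ✓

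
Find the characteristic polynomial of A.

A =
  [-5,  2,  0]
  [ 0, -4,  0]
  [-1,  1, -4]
x^3 + 13*x^2 + 56*x + 80

Expanding det(x·I − A) (e.g. by cofactor expansion or by noting that A is similar to its Jordan form J, which has the same characteristic polynomial as A) gives
  χ_A(x) = x^3 + 13*x^2 + 56*x + 80
which factors as (x + 4)^2*(x + 5). The eigenvalues (with algebraic multiplicities) are λ = -5 with multiplicity 1, λ = -4 with multiplicity 2.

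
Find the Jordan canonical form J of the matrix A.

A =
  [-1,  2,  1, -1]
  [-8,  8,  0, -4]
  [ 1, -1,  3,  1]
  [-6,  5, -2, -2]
J_2(2) ⊕ J_2(2)

The characteristic polynomial is
  det(x·I − A) = x^4 - 8*x^3 + 24*x^2 - 32*x + 16 = (x - 2)^4

Eigenvalues and multiplicities (the geometric multiplicity of λ is n − rank(A − λI), which equals the number of Jordan blocks for λ):
  λ = 2: algebraic multiplicity = 4, geometric multiplicity = 2

Determining the block sizes for each eigenvalue:
  λ = 2: with am = 4 and gm = 2, the partition is not yet determined (e.g. several partitions of 4 into 2 parts exist). Let N = A − (2)·I. Computing rank(N^1) = 2, rank(N^2) = 0; the number of blocks of size ≥ j is rank(N^{j−1}) − rank(N^j), giving [2, 2]. So we have 2 block(s) of size 2 → block sizes [2, 2]

Assembling the blocks gives a Jordan form
J =
  [2, 1, 0, 0]
  [0, 2, 0, 0]
  [0, 0, 2, 1]
  [0, 0, 0, 2]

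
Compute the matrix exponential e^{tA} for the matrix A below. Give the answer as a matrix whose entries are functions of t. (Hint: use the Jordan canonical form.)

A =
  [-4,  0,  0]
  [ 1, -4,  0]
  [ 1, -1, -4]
e^{tA} =
  [exp(-4*t), 0, 0]
  [t*exp(-4*t), exp(-4*t), 0]
  [-t^2*exp(-4*t)/2 + t*exp(-4*t), -t*exp(-4*t), exp(-4*t)]

Strategy: write A = P · J · P⁻¹ where J is a Jordan canonical form, so e^{tA} = P · e^{tJ} · P⁻¹, and e^{tJ} can be computed block-by-block.

A has Jordan form
J =
  [-4,  1,  0]
  [ 0, -4,  1]
  [ 0,  0, -4]
(up to reordering of blocks).

Per-block formulas:
  For a 3×3 Jordan block J_3(-4): exp(t · J_3(-4)) = e^(-4t)·(I + t·N + (t^2/2)·N^2), where N is the 3×3 nilpotent shift.

After assembling e^{tJ} and conjugating by P, we get:

e^{tA} =
  [exp(-4*t), 0, 0]
  [t*exp(-4*t), exp(-4*t), 0]
  [-t^2*exp(-4*t)/2 + t*exp(-4*t), -t*exp(-4*t), exp(-4*t)]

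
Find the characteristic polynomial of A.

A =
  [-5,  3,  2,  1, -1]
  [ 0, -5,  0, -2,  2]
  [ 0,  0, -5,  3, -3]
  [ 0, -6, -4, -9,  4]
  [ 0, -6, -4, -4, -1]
x^5 + 25*x^4 + 250*x^3 + 1250*x^2 + 3125*x + 3125

Expanding det(x·I − A) (e.g. by cofactor expansion or by noting that A is similar to its Jordan form J, which has the same characteristic polynomial as A) gives
  χ_A(x) = x^5 + 25*x^4 + 250*x^3 + 1250*x^2 + 3125*x + 3125
which factors as (x + 5)^5. The eigenvalues (with algebraic multiplicities) are λ = -5 with multiplicity 5.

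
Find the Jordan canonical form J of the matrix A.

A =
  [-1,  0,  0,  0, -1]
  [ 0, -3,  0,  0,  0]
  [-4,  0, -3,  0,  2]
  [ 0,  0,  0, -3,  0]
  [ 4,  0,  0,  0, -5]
J_2(-3) ⊕ J_1(-3) ⊕ J_1(-3) ⊕ J_1(-3)

The characteristic polynomial is
  det(x·I − A) = x^5 + 15*x^4 + 90*x^3 + 270*x^2 + 405*x + 243 = (x + 3)^5

Eigenvalues and multiplicities (the geometric multiplicity of λ is n − rank(A − λI), which equals the number of Jordan blocks for λ):
  λ = -3: algebraic multiplicity = 5, geometric multiplicity = 4

Determining the block sizes for each eigenvalue:
  λ = -3: 4 blocks summing to 5 forces exactly one block of size 2 and the rest size 1 → block sizes [2, 1, 1, 1]

Assembling the blocks gives a Jordan form
J =
  [-3,  1,  0,  0,  0]
  [ 0, -3,  0,  0,  0]
  [ 0,  0, -3,  0,  0]
  [ 0,  0,  0, -3,  0]
  [ 0,  0,  0,  0, -3]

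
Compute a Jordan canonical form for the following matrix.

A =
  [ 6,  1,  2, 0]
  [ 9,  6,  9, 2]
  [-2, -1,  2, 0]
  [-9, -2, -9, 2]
J_3(4) ⊕ J_1(4)

The characteristic polynomial is
  det(x·I − A) = x^4 - 16*x^3 + 96*x^2 - 256*x + 256 = (x - 4)^4

Eigenvalues and multiplicities (the geometric multiplicity of λ is n − rank(A − λI), which equals the number of Jordan blocks for λ):
  λ = 4: algebraic multiplicity = 4, geometric multiplicity = 2

Determining the block sizes for each eigenvalue:
  λ = 4: with am = 4 and gm = 2, the partition is not yet determined (e.g. several partitions of 4 into 2 parts exist). Let N = A − (4)·I. Computing rank(N^1) = 2, rank(N^2) = 1, rank(N^3) = 0; the number of blocks of size ≥ j is rank(N^{j−1}) − rank(N^j), giving [2, 1, 1]. So we have 1 block(s) of size 3, 1 block(s) of size 1 → block sizes [3, 1]

Assembling the blocks gives a Jordan form
J =
  [4, 1, 0, 0]
  [0, 4, 1, 0]
  [0, 0, 4, 0]
  [0, 0, 0, 4]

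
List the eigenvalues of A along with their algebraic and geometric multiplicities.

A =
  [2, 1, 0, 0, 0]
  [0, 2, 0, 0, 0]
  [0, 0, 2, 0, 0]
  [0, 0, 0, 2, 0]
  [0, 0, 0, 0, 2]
λ = 2: alg = 5, geom = 4

Step 1 — factor the characteristic polynomial to read off the algebraic multiplicities:
  χ_A(x) = (x - 2)^5

Step 2 — compute geometric multiplicities via the rank-nullity identity g(λ) = n − rank(A − λI):
  rank(A − (2)·I) = 1, so dim ker(A − (2)·I) = n − 1 = 4

Summary:
  λ = 2: algebraic multiplicity = 5, geometric multiplicity = 4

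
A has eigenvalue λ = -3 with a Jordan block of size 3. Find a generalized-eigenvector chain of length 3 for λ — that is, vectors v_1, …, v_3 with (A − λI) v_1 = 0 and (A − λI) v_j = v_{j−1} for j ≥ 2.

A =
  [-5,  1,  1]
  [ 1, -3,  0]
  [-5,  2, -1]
A Jordan chain for λ = -3 of length 3:
v_1 = (0, -2, 2)ᵀ
v_2 = (-2, 1, -5)ᵀ
v_3 = (1, 0, 0)ᵀ

Let N = A − (-3)·I. We want v_3 with N^3 v_3 = 0 but N^2 v_3 ≠ 0; then v_{j-1} := N · v_j for j = 3, …, 2.

Pick v_3 = (1, 0, 0)ᵀ.
Then v_2 = N · v_3 = (-2, 1, -5)ᵀ.
Then v_1 = N · v_2 = (0, -2, 2)ᵀ.

Sanity check: (A − (-3)·I) v_1 = (0, 0, 0)ᵀ = 0. ✓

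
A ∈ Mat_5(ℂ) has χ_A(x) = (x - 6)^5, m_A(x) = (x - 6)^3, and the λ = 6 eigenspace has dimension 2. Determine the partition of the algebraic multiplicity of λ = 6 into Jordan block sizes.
Block sizes for λ = 6: [3, 2]

Step 1 — from the characteristic polynomial, algebraic multiplicity of λ = 6 is 5. From dim ker(A − (6)·I) = 2, there are exactly 2 Jordan blocks for λ = 6.
Step 2 — from the minimal polynomial, the factor (x − 6)^3 tells us the largest block for λ = 6 has size 3.
Step 3 — with total size 5, 2 blocks, and largest block 3, the block sizes (in nonincreasing order) are [3, 2].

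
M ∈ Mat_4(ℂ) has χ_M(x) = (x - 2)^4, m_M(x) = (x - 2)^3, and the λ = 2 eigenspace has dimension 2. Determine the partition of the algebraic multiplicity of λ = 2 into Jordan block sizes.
Block sizes for λ = 2: [3, 1]

Step 1 — from the characteristic polynomial, algebraic multiplicity of λ = 2 is 4. From dim ker(M − (2)·I) = 2, there are exactly 2 Jordan blocks for λ = 2.
Step 2 — from the minimal polynomial, the factor (x − 2)^3 tells us the largest block for λ = 2 has size 3.
Step 3 — with total size 4, 2 blocks, and largest block 3, the block sizes (in nonincreasing order) are [3, 1].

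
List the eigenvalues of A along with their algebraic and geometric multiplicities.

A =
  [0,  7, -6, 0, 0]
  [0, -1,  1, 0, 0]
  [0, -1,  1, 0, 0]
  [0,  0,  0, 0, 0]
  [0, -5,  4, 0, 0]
λ = 0: alg = 5, geom = 3

Step 1 — factor the characteristic polynomial to read off the algebraic multiplicities:
  χ_A(x) = x^5

Step 2 — compute geometric multiplicities via the rank-nullity identity g(λ) = n − rank(A − λI):
  rank(A − (0)·I) = 2, so dim ker(A − (0)·I) = n − 2 = 3

Summary:
  λ = 0: algebraic multiplicity = 5, geometric multiplicity = 3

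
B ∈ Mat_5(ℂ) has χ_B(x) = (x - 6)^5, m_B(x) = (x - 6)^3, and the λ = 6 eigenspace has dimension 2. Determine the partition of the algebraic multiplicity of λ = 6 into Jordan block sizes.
Block sizes for λ = 6: [3, 2]

Step 1 — from the characteristic polynomial, algebraic multiplicity of λ = 6 is 5. From dim ker(B − (6)·I) = 2, there are exactly 2 Jordan blocks for λ = 6.
Step 2 — from the minimal polynomial, the factor (x − 6)^3 tells us the largest block for λ = 6 has size 3.
Step 3 — with total size 5, 2 blocks, and largest block 3, the block sizes (in nonincreasing order) are [3, 2].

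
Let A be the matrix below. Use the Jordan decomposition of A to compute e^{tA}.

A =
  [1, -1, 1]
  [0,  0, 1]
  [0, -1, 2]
e^{tA} =
  [exp(t), -t*exp(t), t*exp(t)]
  [0, -t*exp(t) + exp(t), t*exp(t)]
  [0, -t*exp(t), t*exp(t) + exp(t)]

Strategy: write A = P · J · P⁻¹ where J is a Jordan canonical form, so e^{tA} = P · e^{tJ} · P⁻¹, and e^{tJ} can be computed block-by-block.

A has Jordan form
J =
  [1, 1, 0]
  [0, 1, 0]
  [0, 0, 1]
(up to reordering of blocks).

Per-block formulas:
  For a 1×1 block at λ = 1: exp(t · [1]) = [e^(1t)].
  For a 2×2 Jordan block J_2(1): exp(t · J_2(1)) = e^(1t)·(I + t·N), where N is the 2×2 nilpotent shift.

After assembling e^{tJ} and conjugating by P, we get:

e^{tA} =
  [exp(t), -t*exp(t), t*exp(t)]
  [0, -t*exp(t) + exp(t), t*exp(t)]
  [0, -t*exp(t), t*exp(t) + exp(t)]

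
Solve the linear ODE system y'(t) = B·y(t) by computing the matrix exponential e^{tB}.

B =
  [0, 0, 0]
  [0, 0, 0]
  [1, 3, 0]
e^{tB} =
  [1, 0, 0]
  [0, 1, 0]
  [t, 3*t, 1]

Strategy: write B = P · J · P⁻¹ where J is a Jordan canonical form, so e^{tB} = P · e^{tJ} · P⁻¹, and e^{tJ} can be computed block-by-block.

B has Jordan form
J =
  [0, 1, 0]
  [0, 0, 0]
  [0, 0, 0]
(up to reordering of blocks).

Per-block formulas:
  For a 2×2 Jordan block J_2(0): exp(t · J_2(0)) = e^(0t)·(I + t·N), where N is the 2×2 nilpotent shift.
  For a 1×1 block at λ = 0: exp(t · [0]) = [e^(0t)].

After assembling e^{tJ} and conjugating by P, we get:

e^{tB} =
  [1, 0, 0]
  [0, 1, 0]
  [t, 3*t, 1]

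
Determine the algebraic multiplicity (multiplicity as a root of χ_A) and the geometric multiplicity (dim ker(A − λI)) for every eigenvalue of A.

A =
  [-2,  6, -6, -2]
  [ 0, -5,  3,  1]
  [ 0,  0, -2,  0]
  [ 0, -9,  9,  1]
λ = -2: alg = 4, geom = 3

Step 1 — factor the characteristic polynomial to read off the algebraic multiplicities:
  χ_A(x) = (x + 2)^4

Step 2 — compute geometric multiplicities via the rank-nullity identity g(λ) = n − rank(A − λI):
  rank(A − (-2)·I) = 1, so dim ker(A − (-2)·I) = n − 1 = 3

Summary:
  λ = -2: algebraic multiplicity = 4, geometric multiplicity = 3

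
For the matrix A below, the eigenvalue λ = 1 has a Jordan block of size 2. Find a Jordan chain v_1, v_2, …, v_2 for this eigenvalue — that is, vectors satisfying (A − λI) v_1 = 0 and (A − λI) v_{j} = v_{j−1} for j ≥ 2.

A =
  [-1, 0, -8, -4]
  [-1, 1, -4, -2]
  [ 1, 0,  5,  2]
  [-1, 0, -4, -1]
A Jordan chain for λ = 1 of length 2:
v_1 = (-2, -1, 1, -1)ᵀ
v_2 = (1, 0, 0, 0)ᵀ

Let N = A − (1)·I. We want v_2 with N^2 v_2 = 0 but N^1 v_2 ≠ 0; then v_{j-1} := N · v_j for j = 2, …, 2.

Pick v_2 = (1, 0, 0, 0)ᵀ.
Then v_1 = N · v_2 = (-2, -1, 1, -1)ᵀ.

Sanity check: (A − (1)·I) v_1 = (0, 0, 0, 0)ᵀ = 0. ✓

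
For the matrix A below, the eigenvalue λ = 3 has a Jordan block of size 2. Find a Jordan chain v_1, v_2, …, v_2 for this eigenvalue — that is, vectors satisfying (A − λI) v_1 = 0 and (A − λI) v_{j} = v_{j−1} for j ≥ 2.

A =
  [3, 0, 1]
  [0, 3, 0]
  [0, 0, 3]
A Jordan chain for λ = 3 of length 2:
v_1 = (1, 0, 0)ᵀ
v_2 = (0, 0, 1)ᵀ

Let N = A − (3)·I. We want v_2 with N^2 v_2 = 0 but N^1 v_2 ≠ 0; then v_{j-1} := N · v_j for j = 2, …, 2.

Pick v_2 = (0, 0, 1)ᵀ.
Then v_1 = N · v_2 = (1, 0, 0)ᵀ.

Sanity check: (A − (3)·I) v_1 = (0, 0, 0)ᵀ = 0. ✓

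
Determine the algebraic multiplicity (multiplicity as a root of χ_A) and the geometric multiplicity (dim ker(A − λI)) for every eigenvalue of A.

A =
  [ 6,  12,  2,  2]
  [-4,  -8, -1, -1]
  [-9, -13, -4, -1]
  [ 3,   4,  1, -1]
λ = -2: alg = 3, geom = 1; λ = -1: alg = 1, geom = 1

Step 1 — factor the characteristic polynomial to read off the algebraic multiplicities:
  χ_A(x) = (x + 1)*(x + 2)^3

Step 2 — compute geometric multiplicities via the rank-nullity identity g(λ) = n − rank(A − λI):
  rank(A − (-2)·I) = 3, so dim ker(A − (-2)·I) = n − 3 = 1
  rank(A − (-1)·I) = 3, so dim ker(A − (-1)·I) = n − 3 = 1

Summary:
  λ = -2: algebraic multiplicity = 3, geometric multiplicity = 1
  λ = -1: algebraic multiplicity = 1, geometric multiplicity = 1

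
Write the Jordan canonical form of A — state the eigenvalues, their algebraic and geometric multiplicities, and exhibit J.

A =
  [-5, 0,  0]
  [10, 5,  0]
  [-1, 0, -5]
J_2(-5) ⊕ J_1(5)

The characteristic polynomial is
  det(x·I − A) = x^3 + 5*x^2 - 25*x - 125 = (x - 5)*(x + 5)^2

Eigenvalues and multiplicities (the geometric multiplicity of λ is n − rank(A − λI), which equals the number of Jordan blocks for λ):
  λ = -5: algebraic multiplicity = 2, geometric multiplicity = 1
  λ = 5: algebraic multiplicity = 1, geometric multiplicity = 1

Determining the block sizes for each eigenvalue:
  λ = -5: one block (gm = 1), so the single block has size am = 2 → block sizes [2]
  λ = 5: one block (gm = 1), so the single block has size am = 1 → block sizes [1]

Assembling the blocks gives a Jordan form
J =
  [-5,  1, 0]
  [ 0, -5, 0]
  [ 0,  0, 5]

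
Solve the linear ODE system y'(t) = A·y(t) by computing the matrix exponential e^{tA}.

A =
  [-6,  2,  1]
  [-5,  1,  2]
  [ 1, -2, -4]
e^{tA} =
  [-3*t*exp(-3*t) + exp(-3*t), 2*t*exp(-3*t), t*exp(-3*t)]
  [-3*t^2*exp(-3*t)/2 - 5*t*exp(-3*t), t^2*exp(-3*t) + 4*t*exp(-3*t) + exp(-3*t), t^2*exp(-3*t)/2 + 2*t*exp(-3*t)]
  [3*t^2*exp(-3*t) + t*exp(-3*t), -2*t^2*exp(-3*t) - 2*t*exp(-3*t), -t^2*exp(-3*t) - t*exp(-3*t) + exp(-3*t)]

Strategy: write A = P · J · P⁻¹ where J is a Jordan canonical form, so e^{tA} = P · e^{tJ} · P⁻¹, and e^{tJ} can be computed block-by-block.

A has Jordan form
J =
  [-3,  1,  0]
  [ 0, -3,  1]
  [ 0,  0, -3]
(up to reordering of blocks).

Per-block formulas:
  For a 3×3 Jordan block J_3(-3): exp(t · J_3(-3)) = e^(-3t)·(I + t·N + (t^2/2)·N^2), where N is the 3×3 nilpotent shift.

After assembling e^{tJ} and conjugating by P, we get:

e^{tA} =
  [-3*t*exp(-3*t) + exp(-3*t), 2*t*exp(-3*t), t*exp(-3*t)]
  [-3*t^2*exp(-3*t)/2 - 5*t*exp(-3*t), t^2*exp(-3*t) + 4*t*exp(-3*t) + exp(-3*t), t^2*exp(-3*t)/2 + 2*t*exp(-3*t)]
  [3*t^2*exp(-3*t) + t*exp(-3*t), -2*t^2*exp(-3*t) - 2*t*exp(-3*t), -t^2*exp(-3*t) - t*exp(-3*t) + exp(-3*t)]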